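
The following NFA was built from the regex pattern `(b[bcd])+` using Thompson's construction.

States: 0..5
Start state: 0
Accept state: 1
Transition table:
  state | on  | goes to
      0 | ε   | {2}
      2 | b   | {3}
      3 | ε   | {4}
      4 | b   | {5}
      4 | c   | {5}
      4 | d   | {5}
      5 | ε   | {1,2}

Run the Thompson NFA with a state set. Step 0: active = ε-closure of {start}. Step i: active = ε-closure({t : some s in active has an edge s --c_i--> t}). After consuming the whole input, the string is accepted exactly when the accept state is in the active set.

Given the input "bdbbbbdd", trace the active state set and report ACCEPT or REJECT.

Answer: REJECT

Trace:
S₀ = ε-closure({0}) = {0,2}
'b' @ 1: {3,4}
'd' @ 2: {1,2,5}  (accept∈set)
'b' @ 3: {3,4}
'b' @ 4: {1,2,5}  (accept∈set)
'b' @ 5: {3,4}
'b' @ 6: {1,2,5}  (accept∈set)
'd' @ 7: {}  — dead — no transitions
rest 'd' ignored (set empty)
end set {} — state 1 not in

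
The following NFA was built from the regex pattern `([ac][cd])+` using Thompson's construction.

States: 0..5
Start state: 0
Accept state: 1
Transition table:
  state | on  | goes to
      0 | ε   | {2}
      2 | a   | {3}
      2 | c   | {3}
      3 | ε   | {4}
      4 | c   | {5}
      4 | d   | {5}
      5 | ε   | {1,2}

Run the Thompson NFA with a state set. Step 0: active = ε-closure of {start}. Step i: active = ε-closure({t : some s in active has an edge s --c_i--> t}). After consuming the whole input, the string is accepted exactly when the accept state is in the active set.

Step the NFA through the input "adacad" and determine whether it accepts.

Answer: ACCEPT

Trace:
initial (ε-close {0}): {0,2}
'a' @ 1: {3,4}
'd' @ 2: {1,2,5}  [accepting]
'a' @ 3: {3,4}
'c' @ 4: {1,2,5}  [accepting]
'a' @ 5: {3,4}
'd' @ 6: {1,2,5}  [accepting]
end set {1,2,5} — state 1 in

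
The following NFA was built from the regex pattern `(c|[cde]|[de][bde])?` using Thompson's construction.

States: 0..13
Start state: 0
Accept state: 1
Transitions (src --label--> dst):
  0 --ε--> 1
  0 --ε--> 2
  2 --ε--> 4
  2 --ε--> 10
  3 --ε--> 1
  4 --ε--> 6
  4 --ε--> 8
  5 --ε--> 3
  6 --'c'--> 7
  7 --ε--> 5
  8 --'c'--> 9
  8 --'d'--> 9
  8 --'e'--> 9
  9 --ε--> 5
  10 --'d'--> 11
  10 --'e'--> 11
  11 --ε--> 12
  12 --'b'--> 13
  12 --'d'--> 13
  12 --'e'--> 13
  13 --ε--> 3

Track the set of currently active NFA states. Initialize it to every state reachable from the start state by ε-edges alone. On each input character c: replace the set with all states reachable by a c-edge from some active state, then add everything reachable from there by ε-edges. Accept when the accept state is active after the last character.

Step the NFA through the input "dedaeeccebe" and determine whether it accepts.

Answer: REJECT

Derivation:
initial (ε-close {0}): {0,1,2,4,6,8,10}
'd' @ 1: {1,3,5,9,11,12}  [accepting]
'e' @ 2: {1,3,13}  [accepting]
'd' @ 3: {}  — no active states
rest 'aeeccebe' ignored (set empty)
end set {} — state 1 not in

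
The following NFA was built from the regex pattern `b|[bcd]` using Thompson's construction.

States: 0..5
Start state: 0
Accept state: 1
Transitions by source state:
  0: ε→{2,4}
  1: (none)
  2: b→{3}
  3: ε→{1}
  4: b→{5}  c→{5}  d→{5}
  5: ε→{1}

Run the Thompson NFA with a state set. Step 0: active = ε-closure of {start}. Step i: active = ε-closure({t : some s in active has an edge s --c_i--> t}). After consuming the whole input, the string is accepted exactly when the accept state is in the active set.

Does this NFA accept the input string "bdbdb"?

S₀ = ε-closure({0}) = {0,2,4}
'b' @ 1: {1,3,5}  ✓accept
'd' @ 2: {}  — state set empty
rest 'bdb' ignored (set empty)
final: {}; accept 1 not in set

Answer: REJECT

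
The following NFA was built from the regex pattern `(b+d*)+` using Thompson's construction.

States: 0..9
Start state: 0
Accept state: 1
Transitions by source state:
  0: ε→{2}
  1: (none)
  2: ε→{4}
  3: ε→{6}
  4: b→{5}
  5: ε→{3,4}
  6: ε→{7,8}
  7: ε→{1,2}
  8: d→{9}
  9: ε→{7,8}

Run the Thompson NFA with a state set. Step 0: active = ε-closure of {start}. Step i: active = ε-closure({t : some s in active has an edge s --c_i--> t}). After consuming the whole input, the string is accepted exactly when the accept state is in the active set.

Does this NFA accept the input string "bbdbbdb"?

Answer: ACCEPT

Steps:
start: ε-closure({0}) = {0,2,4}
'b' @ 1: {1,2,3,4,5,6,7,8}  (accept∈set)
'b' @ 2: {1,2,3,4,5,6,7,8}  (accept∈set)
'd' @ 3: {1,2,4,7,8,9}  (accept∈set)
'b' @ 4: {1,2,3,4,5,6,7,8}  (accept∈set)
'b' @ 5: {1,2,3,4,5,6,7,8}  (accept∈set)
'd' @ 6: {1,2,4,7,8,9}  (accept∈set)
'b' @ 7: {1,2,3,4,5,6,7,8}  (accept∈set)
final: {1,2,3,4,5,6,7,8}; accept 1 in set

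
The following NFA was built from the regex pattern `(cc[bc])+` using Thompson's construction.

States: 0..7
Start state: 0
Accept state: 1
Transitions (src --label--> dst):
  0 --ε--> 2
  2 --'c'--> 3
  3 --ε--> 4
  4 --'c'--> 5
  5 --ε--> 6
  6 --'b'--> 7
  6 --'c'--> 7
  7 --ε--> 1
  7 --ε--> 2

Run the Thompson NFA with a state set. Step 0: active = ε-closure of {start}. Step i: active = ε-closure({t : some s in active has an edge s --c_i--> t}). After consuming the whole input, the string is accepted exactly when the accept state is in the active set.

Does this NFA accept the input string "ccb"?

S₀ = ε-closure({0}) = {0,2}
'c' @ 1: {3,4}
'c' @ 2: {5,6}
'b' @ 3: {1,2,7}  ✓accept
after full input: {1,2,7}  (accept=1 in)

Answer: ACCEPT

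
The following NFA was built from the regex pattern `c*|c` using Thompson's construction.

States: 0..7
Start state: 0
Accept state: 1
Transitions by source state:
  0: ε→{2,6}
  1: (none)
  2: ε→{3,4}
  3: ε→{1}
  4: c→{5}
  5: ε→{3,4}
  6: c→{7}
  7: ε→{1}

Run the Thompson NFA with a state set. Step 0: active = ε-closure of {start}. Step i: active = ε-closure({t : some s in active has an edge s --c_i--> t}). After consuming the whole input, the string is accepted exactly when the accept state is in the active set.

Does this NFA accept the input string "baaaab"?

Answer: REJECT

Trace:
start: ε-closure({0}) = {0,1,2,3,4,6}
'b' @ 1: {}  — no active states
rest 'aaaab' ignored (set empty)
after full input: {}  (accept=1 not in)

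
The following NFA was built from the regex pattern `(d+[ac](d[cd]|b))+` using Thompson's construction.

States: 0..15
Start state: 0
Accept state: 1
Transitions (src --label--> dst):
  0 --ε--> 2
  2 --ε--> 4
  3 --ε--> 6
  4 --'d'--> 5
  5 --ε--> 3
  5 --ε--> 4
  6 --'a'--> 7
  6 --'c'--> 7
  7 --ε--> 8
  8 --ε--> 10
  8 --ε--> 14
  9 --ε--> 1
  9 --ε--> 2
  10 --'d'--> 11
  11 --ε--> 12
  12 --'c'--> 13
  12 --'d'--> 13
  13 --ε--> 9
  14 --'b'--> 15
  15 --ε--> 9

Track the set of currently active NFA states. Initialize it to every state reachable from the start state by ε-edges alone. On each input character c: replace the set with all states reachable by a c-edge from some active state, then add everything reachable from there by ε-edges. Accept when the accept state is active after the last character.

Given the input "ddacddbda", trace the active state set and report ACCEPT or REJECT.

Answer: REJECT

Steps:
start: ε-closure({0}) = {0,2,4}
'd' @ 1: {3,4,5,6}
'd' @ 2: {3,4,5,6}
'a' @ 3: {7,8,10,14}
'c' @ 4: {}  — dead — no transitions
rest 'ddbda' ignored (set empty)
after full input: {}  (accept=1 not in)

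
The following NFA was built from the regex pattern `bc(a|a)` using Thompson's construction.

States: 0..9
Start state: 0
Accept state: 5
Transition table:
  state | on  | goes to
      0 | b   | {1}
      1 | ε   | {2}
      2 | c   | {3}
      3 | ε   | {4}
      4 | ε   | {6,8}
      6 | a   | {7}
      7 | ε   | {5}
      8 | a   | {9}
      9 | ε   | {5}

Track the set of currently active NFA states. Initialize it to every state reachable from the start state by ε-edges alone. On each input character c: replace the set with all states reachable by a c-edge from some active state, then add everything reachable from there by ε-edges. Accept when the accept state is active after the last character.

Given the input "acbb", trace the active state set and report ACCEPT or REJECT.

S₀ = ε-closure({0}) = {0}
'a' @ 1: {}  — no active states
rest 'cbb' ignored (set empty)
end set {} — state 5 not in

Answer: REJECT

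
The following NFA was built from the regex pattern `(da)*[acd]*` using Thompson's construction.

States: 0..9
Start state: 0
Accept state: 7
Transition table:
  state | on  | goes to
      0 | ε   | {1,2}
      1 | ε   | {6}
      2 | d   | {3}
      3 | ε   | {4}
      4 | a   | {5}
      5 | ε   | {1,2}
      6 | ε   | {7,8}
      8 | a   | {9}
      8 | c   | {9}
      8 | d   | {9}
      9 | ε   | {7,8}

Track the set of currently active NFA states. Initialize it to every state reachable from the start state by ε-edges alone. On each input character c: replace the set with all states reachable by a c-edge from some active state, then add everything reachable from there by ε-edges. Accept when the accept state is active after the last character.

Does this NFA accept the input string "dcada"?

start: ε-closure({0}) = {0,1,2,6,7,8}
'd' @ 1: {3,4,7,8,9}  [accepting]
'c' @ 2: {7,8,9}  [accepting]
'a' @ 3: {7,8,9}  [accepting]
'd' @ 4: {7,8,9}  [accepting]
'a' @ 5: {7,8,9}  [accepting]
final: {7,8,9}; accept 7 in set

Answer: ACCEPT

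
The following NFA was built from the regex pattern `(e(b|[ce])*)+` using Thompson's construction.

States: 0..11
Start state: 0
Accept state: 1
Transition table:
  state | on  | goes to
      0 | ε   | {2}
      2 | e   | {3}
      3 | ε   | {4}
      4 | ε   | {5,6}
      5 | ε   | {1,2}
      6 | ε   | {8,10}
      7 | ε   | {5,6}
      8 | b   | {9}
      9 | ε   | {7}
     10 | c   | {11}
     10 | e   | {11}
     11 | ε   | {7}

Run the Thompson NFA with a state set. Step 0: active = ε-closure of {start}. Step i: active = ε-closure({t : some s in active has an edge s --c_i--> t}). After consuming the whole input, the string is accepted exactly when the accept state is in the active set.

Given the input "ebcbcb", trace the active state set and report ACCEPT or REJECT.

S₀ = ε-closure({0}) = {0,2}
'e' @ 1: {1,2,3,4,5,6,8,10}  [accepting]
'b' @ 2: {1,2,5,6,7,8,9,10}  [accepting]
'c' @ 3: {1,2,5,6,7,8,10,11}  [accepting]
'b' @ 4: {1,2,5,6,7,8,9,10}  [accepting]
'c' @ 5: {1,2,5,6,7,8,10,11}  [accepting]
'b' @ 6: {1,2,5,6,7,8,9,10}  [accepting]
final: {1,2,5,6,7,8,9,10}; accept 1 in set

Answer: ACCEPT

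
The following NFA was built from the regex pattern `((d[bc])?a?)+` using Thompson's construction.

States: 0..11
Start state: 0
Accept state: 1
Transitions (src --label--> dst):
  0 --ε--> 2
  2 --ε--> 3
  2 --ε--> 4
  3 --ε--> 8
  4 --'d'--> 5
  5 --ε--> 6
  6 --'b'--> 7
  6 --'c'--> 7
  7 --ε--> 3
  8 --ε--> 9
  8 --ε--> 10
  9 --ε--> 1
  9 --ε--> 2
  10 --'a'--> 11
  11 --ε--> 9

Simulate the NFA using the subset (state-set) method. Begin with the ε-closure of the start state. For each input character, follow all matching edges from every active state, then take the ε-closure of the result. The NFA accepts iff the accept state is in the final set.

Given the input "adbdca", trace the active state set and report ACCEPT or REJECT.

start: ε-closure({0}) = {0,1,2,3,4,8,9,10}
'a' @ 1: {1,2,3,4,8,9,10,11}  (accept∈set)
'd' @ 2: {5,6}
'b' @ 3: {1,2,3,4,7,8,9,10}  (accept∈set)
'd' @ 4: {5,6}
'c' @ 5: {1,2,3,4,7,8,9,10}  (accept∈set)
'a' @ 6: {1,2,3,4,8,9,10,11}  (accept∈set)
after full input: {1,2,3,4,8,9,10,11}  (accept=1 in)

Answer: ACCEPT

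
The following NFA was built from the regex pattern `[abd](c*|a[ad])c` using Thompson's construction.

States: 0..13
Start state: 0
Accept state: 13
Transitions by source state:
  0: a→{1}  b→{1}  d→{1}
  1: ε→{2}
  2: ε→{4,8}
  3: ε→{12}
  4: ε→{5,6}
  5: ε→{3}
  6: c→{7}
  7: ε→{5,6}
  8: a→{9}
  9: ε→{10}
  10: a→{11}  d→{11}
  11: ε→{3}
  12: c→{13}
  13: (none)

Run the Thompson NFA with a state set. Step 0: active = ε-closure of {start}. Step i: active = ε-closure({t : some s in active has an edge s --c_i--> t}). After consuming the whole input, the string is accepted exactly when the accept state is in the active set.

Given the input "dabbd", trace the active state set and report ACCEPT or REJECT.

initial (ε-close {0}): {0}
'd' @ 1: {1,2,3,4,5,6,8,12}
'a' @ 2: {9,10}
'b' @ 3: {}  — no active states
rest 'bd' ignored (set empty)
end set {} — state 13 not in

Answer: REJECT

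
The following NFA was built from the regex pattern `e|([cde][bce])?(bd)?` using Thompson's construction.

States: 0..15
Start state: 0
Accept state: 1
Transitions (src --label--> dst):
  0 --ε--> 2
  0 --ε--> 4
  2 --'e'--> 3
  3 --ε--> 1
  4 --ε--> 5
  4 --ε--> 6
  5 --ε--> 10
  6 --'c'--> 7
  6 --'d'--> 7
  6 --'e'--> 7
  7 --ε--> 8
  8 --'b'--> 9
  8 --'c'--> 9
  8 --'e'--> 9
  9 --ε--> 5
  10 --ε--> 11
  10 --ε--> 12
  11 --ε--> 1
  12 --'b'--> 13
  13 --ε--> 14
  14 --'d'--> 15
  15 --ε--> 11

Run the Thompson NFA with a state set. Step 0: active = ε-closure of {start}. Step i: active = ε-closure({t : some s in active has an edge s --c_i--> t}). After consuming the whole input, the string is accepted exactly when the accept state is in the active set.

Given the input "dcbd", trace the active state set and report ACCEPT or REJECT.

Answer: ACCEPT

Steps:
S₀ = ε-closure({0}) = {0,1,2,4,5,6,10,11,12}
'd' @ 1: {7,8}
'c' @ 2: {1,5,9,10,11,12}  (accept∈set)
'b' @ 3: {13,14}
'd' @ 4: {1,11,15}  (accept∈set)
final: {1,11,15}; accept 1 in set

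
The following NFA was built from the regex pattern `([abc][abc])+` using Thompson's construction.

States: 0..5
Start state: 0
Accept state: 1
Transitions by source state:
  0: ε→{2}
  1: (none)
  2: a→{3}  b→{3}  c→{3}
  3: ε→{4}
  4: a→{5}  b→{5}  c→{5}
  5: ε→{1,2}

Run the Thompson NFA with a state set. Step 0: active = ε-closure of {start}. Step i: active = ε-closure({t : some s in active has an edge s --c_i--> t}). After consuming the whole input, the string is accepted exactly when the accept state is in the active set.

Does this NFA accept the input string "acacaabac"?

start: ε-closure({0}) = {0,2}
'a' @ 1: {3,4}
'c' @ 2: {1,2,5}  [accepting]
'a' @ 3: {3,4}
'c' @ 4: {1,2,5}  [accepting]
'a' @ 5: {3,4}
'a' @ 6: {1,2,5}  [accepting]
'b' @ 7: {3,4}
'a' @ 8: {1,2,5}  [accepting]
'c' @ 9: {3,4}
after full input: {3,4}  (accept=1 not in)

Answer: REJECT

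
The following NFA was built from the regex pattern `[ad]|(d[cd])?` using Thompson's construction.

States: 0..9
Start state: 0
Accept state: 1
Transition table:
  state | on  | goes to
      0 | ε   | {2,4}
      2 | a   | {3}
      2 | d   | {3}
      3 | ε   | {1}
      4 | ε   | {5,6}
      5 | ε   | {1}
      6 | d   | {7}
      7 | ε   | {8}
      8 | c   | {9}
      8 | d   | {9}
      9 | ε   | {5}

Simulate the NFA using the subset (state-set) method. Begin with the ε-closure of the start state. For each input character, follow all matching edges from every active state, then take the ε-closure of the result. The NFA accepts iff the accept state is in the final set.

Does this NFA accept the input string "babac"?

Answer: REJECT

Trace:
initial (ε-close {0}): {0,1,2,4,5,6}
'b' @ 1: {}  — no active states
rest 'abac' ignored (set empty)
end set {} — state 1 not in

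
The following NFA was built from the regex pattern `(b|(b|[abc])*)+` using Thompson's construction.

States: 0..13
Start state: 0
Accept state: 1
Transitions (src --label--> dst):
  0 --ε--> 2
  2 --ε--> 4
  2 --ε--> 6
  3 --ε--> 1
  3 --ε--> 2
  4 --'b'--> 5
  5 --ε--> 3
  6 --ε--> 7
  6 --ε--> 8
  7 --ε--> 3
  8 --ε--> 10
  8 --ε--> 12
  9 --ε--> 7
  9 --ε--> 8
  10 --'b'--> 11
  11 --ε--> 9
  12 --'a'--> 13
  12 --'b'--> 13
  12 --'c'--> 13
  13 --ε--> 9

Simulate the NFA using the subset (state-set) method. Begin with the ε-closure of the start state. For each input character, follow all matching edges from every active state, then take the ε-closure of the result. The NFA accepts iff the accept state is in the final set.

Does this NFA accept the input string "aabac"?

initial (ε-close {0}): {0,1,2,3,4,6,7,8,10,12}
'a' @ 1: {1,2,3,4,6,7,8,9,10,12,13}  (accept∈set)
'a' @ 2: {1,2,3,4,6,7,8,9,10,12,13}  (accept∈set)
'b' @ 3: {1,2,3,4,5,6,7,8,9,10,11,12,13}  (accept∈set)
'a' @ 4: {1,2,3,4,6,7,8,9,10,12,13}  (accept∈set)
'c' @ 5: {1,2,3,4,6,7,8,9,10,12,13}  (accept∈set)
after full input: {1,2,3,4,6,7,8,9,10,12,13}  (accept=1 in)

Answer: ACCEPT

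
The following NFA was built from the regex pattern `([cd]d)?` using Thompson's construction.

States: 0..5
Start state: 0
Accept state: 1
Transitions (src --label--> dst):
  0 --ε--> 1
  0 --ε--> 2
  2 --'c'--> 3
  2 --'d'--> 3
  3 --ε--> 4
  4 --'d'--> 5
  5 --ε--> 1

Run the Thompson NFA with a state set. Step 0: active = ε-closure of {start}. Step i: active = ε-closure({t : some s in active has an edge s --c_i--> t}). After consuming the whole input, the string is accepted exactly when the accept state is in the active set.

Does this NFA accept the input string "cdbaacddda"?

Answer: REJECT

Trace:
start: ε-closure({0}) = {0,1,2}
'c' @ 1: {3,4}
'd' @ 2: {1,5}  [accepting]
'b' @ 3: {}  — dead — no transitions
rest 'aacddda' ignored (set empty)
final: {}; accept 1 not in set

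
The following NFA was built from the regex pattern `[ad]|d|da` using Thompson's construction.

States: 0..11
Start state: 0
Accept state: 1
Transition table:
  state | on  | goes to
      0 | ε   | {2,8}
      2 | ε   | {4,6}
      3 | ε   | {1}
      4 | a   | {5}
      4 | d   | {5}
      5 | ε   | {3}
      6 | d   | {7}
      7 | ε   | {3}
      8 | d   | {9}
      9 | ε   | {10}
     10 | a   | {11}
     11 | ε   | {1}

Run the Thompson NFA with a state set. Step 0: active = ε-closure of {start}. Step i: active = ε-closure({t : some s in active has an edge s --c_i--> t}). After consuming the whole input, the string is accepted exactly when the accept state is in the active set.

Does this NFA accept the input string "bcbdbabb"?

Answer: REJECT

Steps:
initial (ε-close {0}): {0,2,4,6,8}
'b' @ 1: {}  — state set empty
rest 'cbdbabb' ignored (set empty)
after full input: {}  (accept=1 not in)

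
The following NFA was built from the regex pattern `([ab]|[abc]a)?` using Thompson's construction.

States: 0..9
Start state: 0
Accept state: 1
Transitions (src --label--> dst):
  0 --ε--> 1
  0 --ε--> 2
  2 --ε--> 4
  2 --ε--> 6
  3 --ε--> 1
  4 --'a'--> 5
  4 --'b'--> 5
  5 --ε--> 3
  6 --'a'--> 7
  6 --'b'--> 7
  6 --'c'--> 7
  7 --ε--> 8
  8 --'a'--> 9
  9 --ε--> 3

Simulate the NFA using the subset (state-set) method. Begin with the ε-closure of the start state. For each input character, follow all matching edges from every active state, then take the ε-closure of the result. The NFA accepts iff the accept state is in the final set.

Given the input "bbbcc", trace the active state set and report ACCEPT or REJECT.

Answer: REJECT

Trace:
start: ε-closure({0}) = {0,1,2,4,6}
'b' @ 1: {1,3,5,7,8}  [accepting]
'b' @ 2: {}  — dead — no transitions
rest 'bcc' ignored (set empty)
after full input: {}  (accept=1 not in)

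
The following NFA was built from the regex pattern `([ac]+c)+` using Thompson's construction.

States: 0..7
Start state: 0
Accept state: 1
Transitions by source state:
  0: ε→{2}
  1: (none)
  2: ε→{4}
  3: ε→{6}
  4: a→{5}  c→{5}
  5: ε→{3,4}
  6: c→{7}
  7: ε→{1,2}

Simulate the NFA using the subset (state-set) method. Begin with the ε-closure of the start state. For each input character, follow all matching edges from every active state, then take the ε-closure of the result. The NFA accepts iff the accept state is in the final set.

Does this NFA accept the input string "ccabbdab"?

initial (ε-close {0}): {0,2,4}
'c' @ 1: {3,4,5,6}
'c' @ 2: {1,2,3,4,5,6,7}  ✓accept
'a' @ 3: {3,4,5,6}
'b' @ 4: {}  — state set empty
rest 'bdab' ignored (set empty)
after full input: {}  (accept=1 not in)

Answer: REJECT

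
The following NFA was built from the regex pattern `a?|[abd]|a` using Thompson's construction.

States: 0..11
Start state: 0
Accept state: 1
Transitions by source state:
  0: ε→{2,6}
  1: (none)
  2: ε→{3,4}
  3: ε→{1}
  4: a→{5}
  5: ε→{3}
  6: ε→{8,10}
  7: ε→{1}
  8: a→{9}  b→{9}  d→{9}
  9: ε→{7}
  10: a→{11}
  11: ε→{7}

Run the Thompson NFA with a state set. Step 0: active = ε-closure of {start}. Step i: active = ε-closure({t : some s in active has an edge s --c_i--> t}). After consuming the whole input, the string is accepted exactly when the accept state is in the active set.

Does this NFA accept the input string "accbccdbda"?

start: ε-closure({0}) = {0,1,2,3,4,6,8,10}
'a' @ 1: {1,3,5,7,9,11}  [accepting]
'c' @ 2: {}  — dead — no transitions
rest 'cbccdbda' ignored (set empty)
end set {} — state 1 not in

Answer: REJECT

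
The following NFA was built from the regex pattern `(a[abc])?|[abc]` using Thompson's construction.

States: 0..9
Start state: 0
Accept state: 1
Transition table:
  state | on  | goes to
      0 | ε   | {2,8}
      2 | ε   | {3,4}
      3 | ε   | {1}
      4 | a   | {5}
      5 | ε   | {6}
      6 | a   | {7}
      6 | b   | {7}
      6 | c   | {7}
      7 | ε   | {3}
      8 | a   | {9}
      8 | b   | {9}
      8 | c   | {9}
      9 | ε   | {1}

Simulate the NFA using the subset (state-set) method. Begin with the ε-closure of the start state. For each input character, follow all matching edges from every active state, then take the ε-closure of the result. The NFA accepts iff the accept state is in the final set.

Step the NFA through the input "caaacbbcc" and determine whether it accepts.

start: ε-closure({0}) = {0,1,2,3,4,8}
'c' @ 1: {1,9}  (accept∈set)
'a' @ 2: {}  — no active states
rest 'aacbbcc' ignored (set empty)
final: {}; accept 1 not in set

Answer: REJECT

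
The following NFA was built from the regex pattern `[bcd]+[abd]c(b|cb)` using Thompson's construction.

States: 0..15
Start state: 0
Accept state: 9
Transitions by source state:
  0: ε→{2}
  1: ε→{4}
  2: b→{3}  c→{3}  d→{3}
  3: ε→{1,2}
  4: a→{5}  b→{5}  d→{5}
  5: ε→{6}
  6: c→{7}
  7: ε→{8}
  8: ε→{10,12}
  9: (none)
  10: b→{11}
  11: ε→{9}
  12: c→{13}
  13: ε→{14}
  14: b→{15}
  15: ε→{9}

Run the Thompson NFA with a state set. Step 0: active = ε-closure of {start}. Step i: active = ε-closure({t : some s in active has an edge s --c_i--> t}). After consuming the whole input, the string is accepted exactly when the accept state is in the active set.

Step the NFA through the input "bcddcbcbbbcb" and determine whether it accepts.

S₀ = ε-closure({0}) = {0,2}
'b' @ 1: {1,2,3,4}
'c' @ 2: {1,2,3,4}
'd' @ 3: {1,2,3,4,5,6}
'd' @ 4: {1,2,3,4,5,6}
'c' @ 5: {1,2,3,4,7,8,10,12}
'b' @ 6: {1,2,3,4,5,6,9,11}  [accepting]
'c' @ 7: {1,2,3,4,7,8,10,12}
'b' @ 8: {1,2,3,4,5,6,9,11}  [accepting]
'b' @ 9: {1,2,3,4,5,6}
'b' @ 10: {1,2,3,4,5,6}
'c' @ 11: {1,2,3,4,7,8,10,12}
'b' @ 12: {1,2,3,4,5,6,9,11}  [accepting]
after full input: {1,2,3,4,5,6,9,11}  (accept=9 in)

Answer: ACCEPT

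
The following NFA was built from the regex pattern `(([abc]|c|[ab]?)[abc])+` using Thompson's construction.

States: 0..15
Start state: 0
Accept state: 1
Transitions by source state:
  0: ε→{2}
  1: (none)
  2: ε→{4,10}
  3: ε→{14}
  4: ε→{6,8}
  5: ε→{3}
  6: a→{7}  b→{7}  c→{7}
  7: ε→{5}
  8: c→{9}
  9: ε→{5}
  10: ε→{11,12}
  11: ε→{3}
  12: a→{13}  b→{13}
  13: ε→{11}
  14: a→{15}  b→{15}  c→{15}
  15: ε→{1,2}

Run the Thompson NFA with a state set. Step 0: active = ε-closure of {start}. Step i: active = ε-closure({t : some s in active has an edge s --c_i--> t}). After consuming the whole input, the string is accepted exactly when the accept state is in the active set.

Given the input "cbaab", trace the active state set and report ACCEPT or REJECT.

initial (ε-close {0}): {0,2,3,4,6,8,10,11,12,14}
'c' @ 1: {1,2,3,4,5,6,7,8,9,10,11,12,14,15}  (accept∈set)
'b' @ 2: {1,2,3,4,5,6,7,8,10,11,12,13,14,15}  (accept∈set)
'a' @ 3: {1,2,3,4,5,6,7,8,10,11,12,13,14,15}  (accept∈set)
'a' @ 4: {1,2,3,4,5,6,7,8,10,11,12,13,14,15}  (accept∈set)
'b' @ 5: {1,2,3,4,5,6,7,8,10,11,12,13,14,15}  (accept∈set)
final: {1,2,3,4,5,6,7,8,10,11,12,13,14,15}; accept 1 in set

Answer: ACCEPT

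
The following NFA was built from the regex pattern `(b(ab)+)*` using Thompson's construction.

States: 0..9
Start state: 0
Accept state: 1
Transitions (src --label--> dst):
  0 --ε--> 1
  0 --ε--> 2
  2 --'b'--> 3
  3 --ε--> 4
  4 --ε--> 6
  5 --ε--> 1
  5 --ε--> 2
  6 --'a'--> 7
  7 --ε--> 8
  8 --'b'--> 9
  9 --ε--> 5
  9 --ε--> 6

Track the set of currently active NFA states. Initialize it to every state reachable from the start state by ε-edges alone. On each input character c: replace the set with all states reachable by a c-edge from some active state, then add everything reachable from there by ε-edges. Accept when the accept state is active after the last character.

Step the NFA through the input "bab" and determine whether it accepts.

Answer: ACCEPT

Steps:
S₀ = ε-closure({0}) = {0,1,2}
'b' @ 1: {3,4,6}
'a' @ 2: {7,8}
'b' @ 3: {1,2,5,6,9}  ✓accept
final: {1,2,5,6,9}; accept 1 in set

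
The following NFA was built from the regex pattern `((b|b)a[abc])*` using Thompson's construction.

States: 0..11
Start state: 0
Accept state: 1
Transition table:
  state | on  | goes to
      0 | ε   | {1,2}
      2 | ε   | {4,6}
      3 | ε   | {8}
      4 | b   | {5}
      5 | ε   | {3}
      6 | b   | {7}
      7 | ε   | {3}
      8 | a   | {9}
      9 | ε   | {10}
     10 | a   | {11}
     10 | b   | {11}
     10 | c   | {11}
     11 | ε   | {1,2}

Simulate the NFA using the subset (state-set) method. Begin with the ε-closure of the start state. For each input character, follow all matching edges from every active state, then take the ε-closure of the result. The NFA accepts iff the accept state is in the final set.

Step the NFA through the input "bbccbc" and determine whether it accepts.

initial (ε-close {0}): {0,1,2,4,6}
'b' @ 1: {3,5,7,8}
'b' @ 2: {}  — no active states
rest 'ccbc' ignored (set empty)
end set {} — state 1 not in

Answer: REJECT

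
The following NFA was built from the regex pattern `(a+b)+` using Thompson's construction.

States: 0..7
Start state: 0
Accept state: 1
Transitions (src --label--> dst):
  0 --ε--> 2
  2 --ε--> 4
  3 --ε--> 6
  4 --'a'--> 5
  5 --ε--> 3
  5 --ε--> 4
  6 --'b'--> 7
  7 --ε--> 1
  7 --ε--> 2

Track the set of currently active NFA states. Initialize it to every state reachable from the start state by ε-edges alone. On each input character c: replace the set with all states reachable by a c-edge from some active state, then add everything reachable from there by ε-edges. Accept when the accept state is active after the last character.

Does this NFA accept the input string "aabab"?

Answer: ACCEPT

Steps:
initial (ε-close {0}): {0,2,4}
'a' @ 1: {3,4,5,6}
'a' @ 2: {3,4,5,6}
'b' @ 3: {1,2,4,7}  (accept∈set)
'a' @ 4: {3,4,5,6}
'b' @ 5: {1,2,4,7}  (accept∈set)
end set {1,2,4,7} — state 1 in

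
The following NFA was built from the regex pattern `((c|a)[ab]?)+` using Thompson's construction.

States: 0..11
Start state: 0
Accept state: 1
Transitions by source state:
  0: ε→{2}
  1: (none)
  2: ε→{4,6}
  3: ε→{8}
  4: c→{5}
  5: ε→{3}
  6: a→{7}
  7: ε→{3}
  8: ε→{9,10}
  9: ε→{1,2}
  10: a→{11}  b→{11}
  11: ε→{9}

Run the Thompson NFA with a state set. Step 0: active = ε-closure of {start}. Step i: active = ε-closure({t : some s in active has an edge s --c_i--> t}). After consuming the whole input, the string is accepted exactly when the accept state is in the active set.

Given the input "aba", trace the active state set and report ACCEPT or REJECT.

Answer: ACCEPT

Derivation:
initial (ε-close {0}): {0,2,4,6}
'a' @ 1: {1,2,3,4,6,7,8,9,10}  ✓accept
'b' @ 2: {1,2,4,6,9,11}  ✓accept
'a' @ 3: {1,2,3,4,6,7,8,9,10}  ✓accept
after full input: {1,2,3,4,6,7,8,9,10}  (accept=1 in)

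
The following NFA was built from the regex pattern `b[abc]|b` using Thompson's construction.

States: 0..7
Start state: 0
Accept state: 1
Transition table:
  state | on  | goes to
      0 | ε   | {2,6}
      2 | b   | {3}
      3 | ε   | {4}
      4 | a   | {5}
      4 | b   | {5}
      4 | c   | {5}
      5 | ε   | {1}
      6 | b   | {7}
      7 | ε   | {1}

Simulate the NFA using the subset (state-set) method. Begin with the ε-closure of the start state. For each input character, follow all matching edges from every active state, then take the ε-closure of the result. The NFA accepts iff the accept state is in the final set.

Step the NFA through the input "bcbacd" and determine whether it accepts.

Answer: REJECT

Steps:
S₀ = ε-closure({0}) = {0,2,6}
'b' @ 1: {1,3,4,7}  ✓accept
'c' @ 2: {1,5}  ✓accept
'b' @ 3: {}  — dead — no transitions
rest 'acd' ignored (set empty)
end set {} — state 1 not in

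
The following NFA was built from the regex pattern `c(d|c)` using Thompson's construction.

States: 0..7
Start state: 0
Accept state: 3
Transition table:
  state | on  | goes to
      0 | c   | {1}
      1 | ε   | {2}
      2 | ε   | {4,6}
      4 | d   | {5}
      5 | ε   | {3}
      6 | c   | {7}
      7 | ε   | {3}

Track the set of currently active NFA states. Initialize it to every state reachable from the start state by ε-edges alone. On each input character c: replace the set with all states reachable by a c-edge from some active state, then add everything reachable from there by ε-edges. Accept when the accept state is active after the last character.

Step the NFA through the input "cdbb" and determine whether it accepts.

initial (ε-close {0}): {0}
'c' @ 1: {1,2,4,6}
'd' @ 2: {3,5}  (accept∈set)
'b' @ 3: {}  — no active states
rest 'b' ignored (set empty)
end set {} — state 3 not in

Answer: REJECT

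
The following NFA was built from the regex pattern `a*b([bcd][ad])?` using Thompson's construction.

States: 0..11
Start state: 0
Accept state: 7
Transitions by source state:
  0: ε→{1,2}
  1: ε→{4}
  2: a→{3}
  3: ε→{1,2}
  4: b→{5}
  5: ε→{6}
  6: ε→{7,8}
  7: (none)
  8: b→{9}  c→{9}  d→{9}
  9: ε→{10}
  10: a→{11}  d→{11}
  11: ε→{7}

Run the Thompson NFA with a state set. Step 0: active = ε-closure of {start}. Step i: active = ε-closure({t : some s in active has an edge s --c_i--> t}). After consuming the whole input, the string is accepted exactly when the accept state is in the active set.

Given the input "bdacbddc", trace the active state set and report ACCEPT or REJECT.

Answer: REJECT

Trace:
start: ε-closure({0}) = {0,1,2,4}
'b' @ 1: {5,6,7,8}  ✓accept
'd' @ 2: {9,10}
'a' @ 3: {7,11}  ✓accept
'c' @ 4: {}  — no active states
rest 'bddc' ignored (set empty)
final: {}; accept 7 not in set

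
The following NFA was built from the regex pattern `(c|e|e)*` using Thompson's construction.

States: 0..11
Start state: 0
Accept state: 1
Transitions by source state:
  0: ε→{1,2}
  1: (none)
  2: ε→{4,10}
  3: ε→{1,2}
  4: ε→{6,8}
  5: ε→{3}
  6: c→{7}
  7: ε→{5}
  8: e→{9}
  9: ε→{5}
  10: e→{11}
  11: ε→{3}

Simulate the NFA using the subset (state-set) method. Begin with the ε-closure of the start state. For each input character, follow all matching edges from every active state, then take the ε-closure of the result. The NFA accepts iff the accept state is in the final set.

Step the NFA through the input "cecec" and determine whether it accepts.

S₀ = ε-closure({0}) = {0,1,2,4,6,8,10}
'c' @ 1: {1,2,3,4,5,6,7,8,10}  ✓accept
'e' @ 2: {1,2,3,4,5,6,8,9,10,11}  ✓accept
'c' @ 3: {1,2,3,4,5,6,7,8,10}  ✓accept
'e' @ 4: {1,2,3,4,5,6,8,9,10,11}  ✓accept
'c' @ 5: {1,2,3,4,5,6,7,8,10}  ✓accept
after full input: {1,2,3,4,5,6,7,8,10}  (accept=1 in)

Answer: ACCEPT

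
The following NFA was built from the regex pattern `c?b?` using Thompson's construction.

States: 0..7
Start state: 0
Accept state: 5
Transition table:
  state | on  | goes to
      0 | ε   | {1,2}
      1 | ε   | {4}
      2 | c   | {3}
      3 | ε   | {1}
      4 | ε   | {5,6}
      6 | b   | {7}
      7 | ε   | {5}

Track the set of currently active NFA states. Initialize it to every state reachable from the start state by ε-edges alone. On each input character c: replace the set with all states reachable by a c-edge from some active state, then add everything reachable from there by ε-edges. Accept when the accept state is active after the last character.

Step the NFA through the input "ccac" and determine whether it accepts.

initial (ε-close {0}): {0,1,2,4,5,6}
'c' @ 1: {1,3,4,5,6}  [accepting]
'c' @ 2: {}  — state set empty
rest 'ac' ignored (set empty)
end set {} — state 5 not in

Answer: REJECT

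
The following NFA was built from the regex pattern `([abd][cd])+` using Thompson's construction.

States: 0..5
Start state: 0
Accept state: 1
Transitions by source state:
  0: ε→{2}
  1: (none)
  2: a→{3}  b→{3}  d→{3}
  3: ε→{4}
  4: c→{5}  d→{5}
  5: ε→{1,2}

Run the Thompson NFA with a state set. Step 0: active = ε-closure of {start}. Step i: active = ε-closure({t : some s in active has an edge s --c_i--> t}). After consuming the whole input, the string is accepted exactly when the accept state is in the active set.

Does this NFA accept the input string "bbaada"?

start: ε-closure({0}) = {0,2}
'b' @ 1: {3,4}
'b' @ 2: {}  — state set empty
rest 'aada' ignored (set empty)
final: {}; accept 1 not in set

Answer: REJECT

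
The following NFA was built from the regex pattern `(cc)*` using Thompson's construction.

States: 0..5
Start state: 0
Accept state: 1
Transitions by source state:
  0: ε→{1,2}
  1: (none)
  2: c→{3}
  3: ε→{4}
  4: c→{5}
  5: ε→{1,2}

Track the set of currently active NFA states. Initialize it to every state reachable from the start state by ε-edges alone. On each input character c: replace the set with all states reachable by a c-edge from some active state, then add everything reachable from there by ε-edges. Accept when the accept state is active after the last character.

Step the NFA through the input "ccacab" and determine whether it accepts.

initial (ε-close {0}): {0,1,2}
'c' @ 1: {3,4}
'c' @ 2: {1,2,5}  [accepting]
'a' @ 3: {}  — no active states
rest 'cab' ignored (set empty)
end set {} — state 1 not in

Answer: REJECT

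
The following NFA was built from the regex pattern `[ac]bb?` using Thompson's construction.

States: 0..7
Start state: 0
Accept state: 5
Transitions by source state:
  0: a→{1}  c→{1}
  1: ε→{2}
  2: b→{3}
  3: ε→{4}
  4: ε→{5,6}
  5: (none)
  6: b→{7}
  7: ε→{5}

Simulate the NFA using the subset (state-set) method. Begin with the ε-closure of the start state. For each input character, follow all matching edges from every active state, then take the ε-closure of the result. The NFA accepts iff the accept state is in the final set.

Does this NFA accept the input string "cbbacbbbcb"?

Answer: REJECT

Steps:
initial (ε-close {0}): {0}
'c' @ 1: {1,2}
'b' @ 2: {3,4,5,6}  ✓accept
'b' @ 3: {5,7}  ✓accept
'a' @ 4: {}  — state set empty
rest 'cbbbcb' ignored (set empty)
end set {} — state 5 not in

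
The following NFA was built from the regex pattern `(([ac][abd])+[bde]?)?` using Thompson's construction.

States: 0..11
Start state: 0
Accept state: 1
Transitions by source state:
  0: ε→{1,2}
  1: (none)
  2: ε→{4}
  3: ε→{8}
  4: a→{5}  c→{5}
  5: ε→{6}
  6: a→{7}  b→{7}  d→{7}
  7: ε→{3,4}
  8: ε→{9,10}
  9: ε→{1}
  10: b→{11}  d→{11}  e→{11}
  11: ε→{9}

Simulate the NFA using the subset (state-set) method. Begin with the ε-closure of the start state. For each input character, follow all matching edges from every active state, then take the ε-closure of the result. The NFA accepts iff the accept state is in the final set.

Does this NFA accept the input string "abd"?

Answer: ACCEPT

Steps:
start: ε-closure({0}) = {0,1,2,4}
'a' @ 1: {5,6}
'b' @ 2: {1,3,4,7,8,9,10}  ✓accept
'd' @ 3: {1,9,11}  ✓accept
final: {1,9,11}; accept 1 in set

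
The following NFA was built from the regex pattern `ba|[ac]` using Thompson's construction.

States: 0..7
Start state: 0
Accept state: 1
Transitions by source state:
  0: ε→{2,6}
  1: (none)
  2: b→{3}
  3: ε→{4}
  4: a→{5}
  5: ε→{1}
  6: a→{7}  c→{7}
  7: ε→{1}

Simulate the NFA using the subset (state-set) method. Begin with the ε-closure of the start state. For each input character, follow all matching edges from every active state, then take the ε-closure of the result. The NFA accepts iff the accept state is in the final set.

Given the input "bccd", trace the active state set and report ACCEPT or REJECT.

Answer: REJECT

Derivation:
S₀ = ε-closure({0}) = {0,2,6}
'b' @ 1: {3,4}
'c' @ 2: {}  — dead — no transitions
rest 'cd' ignored (set empty)
after full input: {}  (accept=1 not in)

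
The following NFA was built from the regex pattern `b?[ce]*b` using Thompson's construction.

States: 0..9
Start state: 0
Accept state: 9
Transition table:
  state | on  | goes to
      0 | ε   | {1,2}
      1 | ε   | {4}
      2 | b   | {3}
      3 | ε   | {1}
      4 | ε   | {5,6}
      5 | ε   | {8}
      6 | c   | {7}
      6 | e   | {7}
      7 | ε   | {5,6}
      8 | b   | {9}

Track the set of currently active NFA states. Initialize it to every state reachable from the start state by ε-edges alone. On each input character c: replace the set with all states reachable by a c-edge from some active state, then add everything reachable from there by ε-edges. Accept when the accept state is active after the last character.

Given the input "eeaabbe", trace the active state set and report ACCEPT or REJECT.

Answer: REJECT

Trace:
start: ε-closure({0}) = {0,1,2,4,5,6,8}
'e' @ 1: {5,6,7,8}
'e' @ 2: {5,6,7,8}
'a' @ 3: {}  — state set empty
rest 'abbe' ignored (set empty)
final: {}; accept 9 not in set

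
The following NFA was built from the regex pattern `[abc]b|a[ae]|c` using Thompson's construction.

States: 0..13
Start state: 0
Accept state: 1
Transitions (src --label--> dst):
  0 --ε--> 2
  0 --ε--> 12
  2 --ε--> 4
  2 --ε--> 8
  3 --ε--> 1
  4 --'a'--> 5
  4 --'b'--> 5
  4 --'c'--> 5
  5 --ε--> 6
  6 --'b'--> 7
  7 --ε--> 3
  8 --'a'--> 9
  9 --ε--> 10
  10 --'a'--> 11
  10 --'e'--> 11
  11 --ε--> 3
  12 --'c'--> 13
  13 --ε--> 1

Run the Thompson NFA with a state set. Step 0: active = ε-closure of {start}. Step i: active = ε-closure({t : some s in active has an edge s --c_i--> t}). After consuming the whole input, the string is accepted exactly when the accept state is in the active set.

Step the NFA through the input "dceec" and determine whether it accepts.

start: ε-closure({0}) = {0,2,4,8,12}
'd' @ 1: {}  — dead — no transitions
rest 'ceec' ignored (set empty)
end set {} — state 1 not in

Answer: REJECT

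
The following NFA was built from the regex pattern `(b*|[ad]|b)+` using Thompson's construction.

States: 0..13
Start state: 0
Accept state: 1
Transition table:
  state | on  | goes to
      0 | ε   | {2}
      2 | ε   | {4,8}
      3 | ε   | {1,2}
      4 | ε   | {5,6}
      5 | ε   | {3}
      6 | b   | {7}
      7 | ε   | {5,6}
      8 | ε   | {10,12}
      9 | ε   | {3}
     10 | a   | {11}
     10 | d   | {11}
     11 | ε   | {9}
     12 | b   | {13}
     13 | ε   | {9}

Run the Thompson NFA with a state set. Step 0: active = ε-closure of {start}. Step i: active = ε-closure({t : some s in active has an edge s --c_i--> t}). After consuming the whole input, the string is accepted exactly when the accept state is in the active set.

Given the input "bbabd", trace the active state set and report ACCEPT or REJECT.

Answer: ACCEPT

Trace:
initial (ε-close {0}): {0,1,2,3,4,5,6,8,10,12}
'b' @ 1: {1,2,3,4,5,6,7,8,9,10,12,13}  (accept∈set)
'b' @ 2: {1,2,3,4,5,6,7,8,9,10,12,13}  (accept∈set)
'a' @ 3: {1,2,3,4,5,6,8,9,10,11,12}  (accept∈set)
'b' @ 4: {1,2,3,4,5,6,7,8,9,10,12,13}  (accept∈set)
'd' @ 5: {1,2,3,4,5,6,8,9,10,11,12}  (accept∈set)
after full input: {1,2,3,4,5,6,8,9,10,11,12}  (accept=1 in)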